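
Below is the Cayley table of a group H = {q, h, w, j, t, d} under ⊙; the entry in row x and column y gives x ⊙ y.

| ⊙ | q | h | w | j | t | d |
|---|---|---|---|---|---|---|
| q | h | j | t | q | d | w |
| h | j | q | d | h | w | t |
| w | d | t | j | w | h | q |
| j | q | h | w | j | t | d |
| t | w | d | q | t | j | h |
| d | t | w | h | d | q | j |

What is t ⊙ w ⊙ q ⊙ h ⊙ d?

w

t ⊙ w = q
q ⊙ q = h
h ⊙ h = q
q ⊙ d = w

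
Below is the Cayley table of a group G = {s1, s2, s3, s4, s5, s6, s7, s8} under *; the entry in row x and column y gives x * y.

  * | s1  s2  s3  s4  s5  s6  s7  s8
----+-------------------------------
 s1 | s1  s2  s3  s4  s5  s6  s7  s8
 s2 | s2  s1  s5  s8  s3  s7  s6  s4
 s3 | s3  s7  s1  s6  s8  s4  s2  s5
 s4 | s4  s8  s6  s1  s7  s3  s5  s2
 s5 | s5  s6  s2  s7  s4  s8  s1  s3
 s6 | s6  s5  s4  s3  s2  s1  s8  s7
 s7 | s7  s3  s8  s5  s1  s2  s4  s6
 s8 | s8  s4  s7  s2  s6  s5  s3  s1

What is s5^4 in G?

s1

s5^1 = s5
s5^2 = s5 * s5 = s4
s5^3 = s4 * s5 = s7
s5^4 = s7 * s5 = s1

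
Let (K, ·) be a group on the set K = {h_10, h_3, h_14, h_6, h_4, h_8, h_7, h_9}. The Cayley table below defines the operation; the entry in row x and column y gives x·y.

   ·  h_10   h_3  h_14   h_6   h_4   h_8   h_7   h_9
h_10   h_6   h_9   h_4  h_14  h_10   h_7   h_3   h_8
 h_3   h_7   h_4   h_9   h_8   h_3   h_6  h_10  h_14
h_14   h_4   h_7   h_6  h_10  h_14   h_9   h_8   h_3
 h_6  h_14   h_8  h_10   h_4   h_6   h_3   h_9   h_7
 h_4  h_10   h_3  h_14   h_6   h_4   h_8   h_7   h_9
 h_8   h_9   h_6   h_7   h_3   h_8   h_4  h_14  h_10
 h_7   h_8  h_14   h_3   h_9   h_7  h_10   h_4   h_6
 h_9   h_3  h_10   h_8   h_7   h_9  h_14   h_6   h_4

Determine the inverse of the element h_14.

First locate the identity: row h_4 matches the header, so h_4 is the identity.
Scan row h_14 for h_4: h_14·h_10 = h_4. Hence h_14^(-1) = h_10.

h_10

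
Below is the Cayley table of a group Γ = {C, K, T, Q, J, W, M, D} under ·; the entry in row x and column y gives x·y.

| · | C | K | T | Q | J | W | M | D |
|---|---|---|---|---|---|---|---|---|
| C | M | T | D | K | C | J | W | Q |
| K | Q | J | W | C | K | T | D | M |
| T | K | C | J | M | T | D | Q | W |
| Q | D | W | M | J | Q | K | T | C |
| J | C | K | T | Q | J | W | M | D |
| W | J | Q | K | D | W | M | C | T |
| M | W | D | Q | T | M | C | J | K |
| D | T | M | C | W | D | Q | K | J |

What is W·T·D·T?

W·T = K
K·D = M
M·T = Q

Q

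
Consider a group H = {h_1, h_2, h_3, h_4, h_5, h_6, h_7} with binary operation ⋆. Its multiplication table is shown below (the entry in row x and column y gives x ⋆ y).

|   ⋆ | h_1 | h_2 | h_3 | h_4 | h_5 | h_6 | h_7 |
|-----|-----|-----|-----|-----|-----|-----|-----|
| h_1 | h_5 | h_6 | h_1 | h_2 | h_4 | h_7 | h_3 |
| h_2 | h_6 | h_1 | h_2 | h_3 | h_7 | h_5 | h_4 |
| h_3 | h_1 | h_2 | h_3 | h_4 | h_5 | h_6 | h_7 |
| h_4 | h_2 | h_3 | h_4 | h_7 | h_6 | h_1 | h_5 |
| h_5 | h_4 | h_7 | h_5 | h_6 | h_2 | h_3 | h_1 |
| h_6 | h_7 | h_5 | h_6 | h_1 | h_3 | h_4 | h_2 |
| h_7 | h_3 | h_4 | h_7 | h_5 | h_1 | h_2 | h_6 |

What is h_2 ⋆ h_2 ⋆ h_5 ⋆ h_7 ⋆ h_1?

h_2 ⋆ h_2 = h_1
h_1 ⋆ h_5 = h_4
h_4 ⋆ h_7 = h_5
h_5 ⋆ h_1 = h_4

h_4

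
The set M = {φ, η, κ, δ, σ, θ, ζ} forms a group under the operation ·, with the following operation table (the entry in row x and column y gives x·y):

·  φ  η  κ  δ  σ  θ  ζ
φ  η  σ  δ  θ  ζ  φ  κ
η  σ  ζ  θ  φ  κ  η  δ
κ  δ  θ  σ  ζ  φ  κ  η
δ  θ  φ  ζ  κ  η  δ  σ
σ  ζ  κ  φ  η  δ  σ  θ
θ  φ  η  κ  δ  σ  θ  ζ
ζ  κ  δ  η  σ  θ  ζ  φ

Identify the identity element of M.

θ

The identity e satisfies e·x = x for all x, so its row in the table reproduces the column headers.
Row θ reads: φ, η, κ, δ, σ, θ, ζ — exactly the header order. So θ is the identity.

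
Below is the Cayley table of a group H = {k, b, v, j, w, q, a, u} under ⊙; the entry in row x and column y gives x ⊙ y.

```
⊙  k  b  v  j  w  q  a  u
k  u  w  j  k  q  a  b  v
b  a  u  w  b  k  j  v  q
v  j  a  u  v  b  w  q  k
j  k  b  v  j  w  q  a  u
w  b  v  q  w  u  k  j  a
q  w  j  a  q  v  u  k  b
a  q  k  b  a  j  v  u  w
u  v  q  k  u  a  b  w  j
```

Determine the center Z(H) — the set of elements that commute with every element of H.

An element z is central iff its row equals its column in the table.
For a: a ⊙ k = q ≠ b = k ⊙ a, so a ∉ Z.
Checking each element this way leaves Z(H) = {j, u}.

{j, u}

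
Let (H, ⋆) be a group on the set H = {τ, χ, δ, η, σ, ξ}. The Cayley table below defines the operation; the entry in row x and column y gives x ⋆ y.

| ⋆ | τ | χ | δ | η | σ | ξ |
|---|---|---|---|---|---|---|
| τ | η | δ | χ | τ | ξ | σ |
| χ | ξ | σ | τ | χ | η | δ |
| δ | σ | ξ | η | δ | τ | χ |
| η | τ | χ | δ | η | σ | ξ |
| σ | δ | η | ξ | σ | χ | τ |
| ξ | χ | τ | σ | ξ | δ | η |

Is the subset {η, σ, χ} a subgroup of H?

{η, σ, χ} contains the identity η.
Checking products: every product of two elements of {η, σ, χ} (read from the table) lies in {η, σ, χ}, so the set is closed.
In a finite group, a nonempty closed subset is a subgroup. So {η, σ, χ} ≤ H.

Yes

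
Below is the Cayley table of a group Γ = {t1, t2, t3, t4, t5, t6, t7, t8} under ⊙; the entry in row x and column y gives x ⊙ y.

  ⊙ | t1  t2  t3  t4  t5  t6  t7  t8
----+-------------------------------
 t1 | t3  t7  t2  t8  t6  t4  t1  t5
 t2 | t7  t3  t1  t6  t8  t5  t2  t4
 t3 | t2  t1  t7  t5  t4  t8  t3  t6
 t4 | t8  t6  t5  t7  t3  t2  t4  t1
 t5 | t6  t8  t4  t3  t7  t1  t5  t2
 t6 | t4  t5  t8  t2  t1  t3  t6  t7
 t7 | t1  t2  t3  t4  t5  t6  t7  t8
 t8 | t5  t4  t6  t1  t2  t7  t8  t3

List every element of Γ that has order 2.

Identity is t7. Compute the order of each non-identity element by repeated multiplication:
  t1: t1 → t3 → t2 → t7  (order 4)
  t2: t2 → t3 → t1 → t7  (order 4)
  t3: t3 → t7  (order 2)
  t4: t4 → t7  (order 2)
  t5: t5 → t7  (order 2)
  t6: t6 → t3 → t8 → t7  (order 4)
  t8: t8 → t3 → t6 → t7  (order 4)
Elements of order 2: {t3, t4, t5}.

{t3, t4, t5}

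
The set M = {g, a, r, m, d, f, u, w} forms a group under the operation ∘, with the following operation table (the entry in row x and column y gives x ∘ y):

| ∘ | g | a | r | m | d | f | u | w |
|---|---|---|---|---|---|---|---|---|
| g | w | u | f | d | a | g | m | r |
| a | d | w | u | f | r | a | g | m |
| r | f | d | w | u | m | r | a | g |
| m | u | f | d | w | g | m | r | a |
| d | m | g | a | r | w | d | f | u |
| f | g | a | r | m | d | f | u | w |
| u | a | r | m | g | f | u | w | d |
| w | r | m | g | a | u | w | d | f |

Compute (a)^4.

a^1 = a
a^2 = a ∘ a = w
a^3 = w ∘ a = m
a^4 = m ∘ a = f

f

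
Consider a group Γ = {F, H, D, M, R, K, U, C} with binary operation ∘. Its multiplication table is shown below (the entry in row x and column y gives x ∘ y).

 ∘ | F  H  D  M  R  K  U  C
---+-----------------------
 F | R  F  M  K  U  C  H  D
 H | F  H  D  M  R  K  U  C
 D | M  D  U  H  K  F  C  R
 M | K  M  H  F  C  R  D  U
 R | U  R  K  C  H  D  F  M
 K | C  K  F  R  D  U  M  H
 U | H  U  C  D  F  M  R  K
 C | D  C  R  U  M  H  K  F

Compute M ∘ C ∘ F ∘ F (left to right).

F

M ∘ C = U
U ∘ F = H
H ∘ F = F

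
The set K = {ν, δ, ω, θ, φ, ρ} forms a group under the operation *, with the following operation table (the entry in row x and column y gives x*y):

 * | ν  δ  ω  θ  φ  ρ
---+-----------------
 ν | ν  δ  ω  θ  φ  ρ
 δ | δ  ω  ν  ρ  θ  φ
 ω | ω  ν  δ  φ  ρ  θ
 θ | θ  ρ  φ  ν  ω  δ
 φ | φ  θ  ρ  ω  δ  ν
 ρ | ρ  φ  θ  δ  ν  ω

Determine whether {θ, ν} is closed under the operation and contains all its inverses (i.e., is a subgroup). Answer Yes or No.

{θ, ν} contains the identity ν.
Checking products: every product of two elements of {θ, ν} (read from the table) lies in {θ, ν}, so the set is closed.
In a finite group, a nonempty closed subset is a subgroup. So {θ, ν} ≤ K.

Yes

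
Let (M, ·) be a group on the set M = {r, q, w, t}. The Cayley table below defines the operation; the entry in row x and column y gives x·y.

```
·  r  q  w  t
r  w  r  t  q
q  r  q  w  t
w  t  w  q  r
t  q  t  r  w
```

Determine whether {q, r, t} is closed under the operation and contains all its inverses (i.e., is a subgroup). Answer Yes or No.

t·t = w, which is not in {q, r, t}.
The subset is not closed under ·, so it is not a subgroup.

No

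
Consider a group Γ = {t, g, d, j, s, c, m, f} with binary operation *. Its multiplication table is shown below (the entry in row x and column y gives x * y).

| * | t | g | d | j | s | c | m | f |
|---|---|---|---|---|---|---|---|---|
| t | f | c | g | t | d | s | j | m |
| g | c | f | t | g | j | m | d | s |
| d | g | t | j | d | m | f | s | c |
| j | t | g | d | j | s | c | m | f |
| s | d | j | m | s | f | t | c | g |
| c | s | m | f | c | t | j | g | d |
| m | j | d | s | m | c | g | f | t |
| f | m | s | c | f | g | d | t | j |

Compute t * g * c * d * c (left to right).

f

t * g = c
c * c = j
j * d = d
d * c = f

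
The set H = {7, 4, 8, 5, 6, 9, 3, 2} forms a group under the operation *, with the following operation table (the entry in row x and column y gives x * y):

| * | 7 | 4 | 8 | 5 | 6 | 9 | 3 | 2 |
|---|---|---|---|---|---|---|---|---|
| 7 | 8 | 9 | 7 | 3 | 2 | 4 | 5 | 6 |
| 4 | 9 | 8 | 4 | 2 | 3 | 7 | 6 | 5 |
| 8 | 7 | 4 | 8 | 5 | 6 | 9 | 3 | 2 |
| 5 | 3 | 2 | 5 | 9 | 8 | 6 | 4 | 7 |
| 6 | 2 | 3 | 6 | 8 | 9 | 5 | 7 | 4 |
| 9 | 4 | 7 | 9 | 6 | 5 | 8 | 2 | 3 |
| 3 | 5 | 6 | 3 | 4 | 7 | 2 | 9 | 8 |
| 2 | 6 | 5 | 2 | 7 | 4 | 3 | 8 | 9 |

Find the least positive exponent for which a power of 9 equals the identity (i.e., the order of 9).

The identity element is 8 (its row matches the header).
9^1 = 9
9^2 = 9 * 9 = 8
The first power of 9 equal to the identity is 9^2, so ord(9) = 2.

2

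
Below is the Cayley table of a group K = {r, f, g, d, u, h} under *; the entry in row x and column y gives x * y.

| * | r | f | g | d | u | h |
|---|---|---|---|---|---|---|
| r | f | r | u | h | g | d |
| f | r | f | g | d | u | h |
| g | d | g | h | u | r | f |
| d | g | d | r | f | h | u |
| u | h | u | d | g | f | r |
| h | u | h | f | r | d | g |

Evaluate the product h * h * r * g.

h * h = g
g * r = d
d * g = r
(Structurally, K here is isomorphic to the symmetric group S_3.)

r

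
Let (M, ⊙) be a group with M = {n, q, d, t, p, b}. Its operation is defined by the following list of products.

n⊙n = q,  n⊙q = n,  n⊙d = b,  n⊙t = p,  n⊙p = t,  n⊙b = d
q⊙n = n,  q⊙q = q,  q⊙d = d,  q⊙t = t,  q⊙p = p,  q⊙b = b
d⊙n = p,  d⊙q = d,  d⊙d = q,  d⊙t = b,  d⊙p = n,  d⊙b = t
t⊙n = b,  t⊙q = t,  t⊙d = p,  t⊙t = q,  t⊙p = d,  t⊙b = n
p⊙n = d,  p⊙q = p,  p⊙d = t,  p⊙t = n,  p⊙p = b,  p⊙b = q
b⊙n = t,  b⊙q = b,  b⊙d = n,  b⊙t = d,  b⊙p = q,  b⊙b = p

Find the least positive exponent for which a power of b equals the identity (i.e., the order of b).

3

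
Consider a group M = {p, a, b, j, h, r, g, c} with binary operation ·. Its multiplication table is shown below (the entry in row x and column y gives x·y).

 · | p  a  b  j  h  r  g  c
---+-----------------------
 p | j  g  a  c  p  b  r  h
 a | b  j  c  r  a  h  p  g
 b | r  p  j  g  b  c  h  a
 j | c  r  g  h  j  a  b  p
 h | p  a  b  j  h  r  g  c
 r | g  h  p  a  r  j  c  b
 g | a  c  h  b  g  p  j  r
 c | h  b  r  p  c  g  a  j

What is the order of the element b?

4

The identity element is h (its row matches the header).
b^1 = b
b^2 = b·b = j
b^3 = j·b = g
b^4 = g·b = h
The first power of b equal to the identity is b^4, so ord(b) = 4.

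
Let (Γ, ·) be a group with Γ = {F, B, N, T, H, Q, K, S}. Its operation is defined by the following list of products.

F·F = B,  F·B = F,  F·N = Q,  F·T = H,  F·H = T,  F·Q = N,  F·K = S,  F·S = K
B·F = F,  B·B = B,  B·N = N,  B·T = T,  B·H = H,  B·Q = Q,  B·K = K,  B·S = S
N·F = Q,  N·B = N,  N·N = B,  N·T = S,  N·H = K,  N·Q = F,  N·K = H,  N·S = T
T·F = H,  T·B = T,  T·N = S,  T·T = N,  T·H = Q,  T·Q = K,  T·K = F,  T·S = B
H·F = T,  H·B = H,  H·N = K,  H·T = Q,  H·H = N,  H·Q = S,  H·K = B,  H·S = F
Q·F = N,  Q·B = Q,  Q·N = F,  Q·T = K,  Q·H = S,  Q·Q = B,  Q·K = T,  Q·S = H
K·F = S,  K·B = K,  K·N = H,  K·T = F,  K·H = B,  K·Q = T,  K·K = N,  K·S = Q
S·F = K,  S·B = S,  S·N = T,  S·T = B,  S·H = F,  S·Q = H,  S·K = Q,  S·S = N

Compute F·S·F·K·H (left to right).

F·S = K
K·F = S
S·K = Q
Q·H = S

S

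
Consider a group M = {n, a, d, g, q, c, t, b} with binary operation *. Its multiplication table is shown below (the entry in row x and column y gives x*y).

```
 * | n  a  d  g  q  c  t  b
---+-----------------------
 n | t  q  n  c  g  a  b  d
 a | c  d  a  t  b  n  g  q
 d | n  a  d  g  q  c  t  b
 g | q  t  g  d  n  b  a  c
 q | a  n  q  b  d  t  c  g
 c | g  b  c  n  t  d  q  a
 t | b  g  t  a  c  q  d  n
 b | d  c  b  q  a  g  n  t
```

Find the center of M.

An element z is central iff its row equals its column in the table.
For q: q*b = g ≠ a = b*q, so q ∉ Z.
Checking each element this way leaves Z(M) = {d, t}.

{d, t}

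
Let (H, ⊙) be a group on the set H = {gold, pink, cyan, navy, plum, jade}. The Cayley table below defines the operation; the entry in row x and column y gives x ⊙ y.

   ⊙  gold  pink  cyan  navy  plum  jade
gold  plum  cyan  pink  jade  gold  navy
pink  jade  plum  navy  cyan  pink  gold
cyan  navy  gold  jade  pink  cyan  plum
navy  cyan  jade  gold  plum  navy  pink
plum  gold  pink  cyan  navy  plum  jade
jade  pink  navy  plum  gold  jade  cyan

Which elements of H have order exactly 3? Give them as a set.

{cyan, jade}

Identity is plum. Compute the order of each non-identity element by repeated multiplication:
  gold: gold → plum  (order 2)
  pink: pink → plum  (order 2)
  cyan: cyan → jade → plum  (order 3)
  navy: navy → plum  (order 2)
  jade: jade → cyan → plum  (order 3)
Elements of order 3: {cyan, jade}.
(Structurally, H here is isomorphic to the symmetric group S_3.)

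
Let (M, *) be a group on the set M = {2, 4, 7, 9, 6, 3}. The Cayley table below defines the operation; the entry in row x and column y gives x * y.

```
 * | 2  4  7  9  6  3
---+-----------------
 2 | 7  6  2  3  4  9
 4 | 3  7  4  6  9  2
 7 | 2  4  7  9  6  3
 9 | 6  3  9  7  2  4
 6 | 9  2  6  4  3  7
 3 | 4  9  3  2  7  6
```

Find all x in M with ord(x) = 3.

{3, 6}

Identity is 7. Compute the order of each non-identity element by repeated multiplication:
  2: 2 → 7  (order 2)
  4: 4 → 7  (order 2)
  9: 9 → 7  (order 2)
  6: 6 → 3 → 7  (order 3)
  3: 3 → 6 → 7  (order 3)
Elements of order 3: {3, 6}.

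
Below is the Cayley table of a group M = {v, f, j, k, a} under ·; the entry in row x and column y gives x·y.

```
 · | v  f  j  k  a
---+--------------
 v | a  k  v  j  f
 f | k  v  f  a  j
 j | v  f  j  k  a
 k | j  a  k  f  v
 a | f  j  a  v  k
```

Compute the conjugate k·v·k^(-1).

v

The identity is j. In row k, the entry j sits in column v, so k^(-1) = v.
k·v = j
j·v = v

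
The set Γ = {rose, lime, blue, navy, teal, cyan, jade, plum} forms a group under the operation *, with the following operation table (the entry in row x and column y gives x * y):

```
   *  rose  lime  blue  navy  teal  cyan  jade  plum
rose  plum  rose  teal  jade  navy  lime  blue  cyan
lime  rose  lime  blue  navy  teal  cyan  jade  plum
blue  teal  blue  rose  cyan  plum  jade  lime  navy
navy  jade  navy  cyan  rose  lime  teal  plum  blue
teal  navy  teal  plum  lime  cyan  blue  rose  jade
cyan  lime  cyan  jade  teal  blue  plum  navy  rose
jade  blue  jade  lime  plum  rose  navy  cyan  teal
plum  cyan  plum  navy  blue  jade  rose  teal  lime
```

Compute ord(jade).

8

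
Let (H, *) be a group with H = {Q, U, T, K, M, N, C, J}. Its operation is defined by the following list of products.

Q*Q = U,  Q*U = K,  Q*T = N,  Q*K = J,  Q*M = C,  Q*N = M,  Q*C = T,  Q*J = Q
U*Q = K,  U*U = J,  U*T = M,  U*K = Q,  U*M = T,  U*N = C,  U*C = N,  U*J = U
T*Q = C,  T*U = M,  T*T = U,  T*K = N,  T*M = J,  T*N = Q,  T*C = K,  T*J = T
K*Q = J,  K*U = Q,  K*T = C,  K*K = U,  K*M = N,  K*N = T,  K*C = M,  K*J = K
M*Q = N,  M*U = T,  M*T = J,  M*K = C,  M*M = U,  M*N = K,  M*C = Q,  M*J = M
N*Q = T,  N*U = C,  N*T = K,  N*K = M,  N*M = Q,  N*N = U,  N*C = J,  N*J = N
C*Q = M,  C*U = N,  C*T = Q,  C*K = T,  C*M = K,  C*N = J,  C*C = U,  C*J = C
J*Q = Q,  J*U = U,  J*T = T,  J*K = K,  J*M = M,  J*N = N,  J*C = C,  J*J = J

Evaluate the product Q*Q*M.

T

Q*Q = U
U*M = T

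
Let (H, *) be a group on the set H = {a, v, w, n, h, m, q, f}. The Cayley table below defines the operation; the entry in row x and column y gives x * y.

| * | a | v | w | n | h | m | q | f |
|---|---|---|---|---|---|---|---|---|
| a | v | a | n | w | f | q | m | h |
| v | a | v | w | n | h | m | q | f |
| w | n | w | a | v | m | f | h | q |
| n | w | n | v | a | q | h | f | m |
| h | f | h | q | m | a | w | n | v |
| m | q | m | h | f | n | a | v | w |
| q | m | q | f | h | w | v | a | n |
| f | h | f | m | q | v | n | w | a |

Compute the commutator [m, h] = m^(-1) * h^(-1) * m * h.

a

Identity is v; from the table m^(-1) = q and h^(-1) = f.
q * f = n
n * m = h
h * h = a
(Structurally, H here is isomorphic to the quaternion group Q_8.)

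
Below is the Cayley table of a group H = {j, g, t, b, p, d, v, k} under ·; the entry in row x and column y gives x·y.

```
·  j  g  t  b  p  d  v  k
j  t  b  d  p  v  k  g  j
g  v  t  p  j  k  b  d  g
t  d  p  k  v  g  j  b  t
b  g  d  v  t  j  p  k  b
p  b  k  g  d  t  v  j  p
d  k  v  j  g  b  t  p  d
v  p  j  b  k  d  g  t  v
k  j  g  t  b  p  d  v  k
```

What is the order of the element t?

2

The identity element is k (its row matches the header).
t^1 = t
t^2 = t·t = k
The first power of t equal to the identity is t^2, so ord(t) = 2.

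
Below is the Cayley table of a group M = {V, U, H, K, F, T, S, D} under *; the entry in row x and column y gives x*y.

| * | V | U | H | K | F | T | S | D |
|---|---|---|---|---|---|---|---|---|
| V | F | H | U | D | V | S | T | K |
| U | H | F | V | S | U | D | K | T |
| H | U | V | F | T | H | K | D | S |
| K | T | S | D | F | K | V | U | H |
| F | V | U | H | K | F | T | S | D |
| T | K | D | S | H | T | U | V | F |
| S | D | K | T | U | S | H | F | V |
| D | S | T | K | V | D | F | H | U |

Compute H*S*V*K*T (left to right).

D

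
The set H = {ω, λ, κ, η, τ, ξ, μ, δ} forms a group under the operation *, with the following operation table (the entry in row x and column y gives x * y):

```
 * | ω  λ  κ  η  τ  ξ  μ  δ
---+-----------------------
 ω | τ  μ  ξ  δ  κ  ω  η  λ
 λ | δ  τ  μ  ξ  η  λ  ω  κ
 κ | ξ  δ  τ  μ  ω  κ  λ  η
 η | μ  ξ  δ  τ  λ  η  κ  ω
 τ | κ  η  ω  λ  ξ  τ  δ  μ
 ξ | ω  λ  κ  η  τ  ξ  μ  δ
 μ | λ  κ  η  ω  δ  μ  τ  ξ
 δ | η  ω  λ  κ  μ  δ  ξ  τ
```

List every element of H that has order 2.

{τ}

Identity is ξ. Compute the order of each non-identity element by repeated multiplication:
  ω: ω → τ → κ → ξ  (order 4)
  λ: λ → τ → η → ξ  (order 4)
  κ: κ → τ → ω → ξ  (order 4)
  η: η → τ → λ → ξ  (order 4)
  τ: τ → ξ  (order 2)
  μ: μ → τ → δ → ξ  (order 4)
  δ: δ → τ → μ → ξ  (order 4)
Elements of order 2: {τ}.
(Structurally, H here is isomorphic to the quaternion group Q_8.)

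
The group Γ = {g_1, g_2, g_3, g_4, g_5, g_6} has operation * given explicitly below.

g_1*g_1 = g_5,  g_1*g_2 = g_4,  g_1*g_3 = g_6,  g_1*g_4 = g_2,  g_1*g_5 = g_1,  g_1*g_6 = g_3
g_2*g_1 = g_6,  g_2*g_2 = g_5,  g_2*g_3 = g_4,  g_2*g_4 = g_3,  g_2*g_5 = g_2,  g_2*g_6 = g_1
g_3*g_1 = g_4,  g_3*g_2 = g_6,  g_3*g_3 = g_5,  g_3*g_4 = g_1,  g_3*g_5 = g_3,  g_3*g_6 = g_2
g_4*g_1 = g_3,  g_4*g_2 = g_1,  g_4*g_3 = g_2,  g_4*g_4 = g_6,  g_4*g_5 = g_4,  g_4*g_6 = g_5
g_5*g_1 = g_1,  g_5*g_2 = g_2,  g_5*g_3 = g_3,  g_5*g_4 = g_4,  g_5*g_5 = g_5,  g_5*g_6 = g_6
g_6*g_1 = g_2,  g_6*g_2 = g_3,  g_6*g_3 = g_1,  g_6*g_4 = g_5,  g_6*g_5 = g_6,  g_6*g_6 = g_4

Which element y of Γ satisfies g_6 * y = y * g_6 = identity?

First locate the identity: row g_5 matches the header, so g_5 is the identity.
Scan row g_6 for g_5: g_6 * g_4 = g_5. Hence g_6^(-1) = g_4.
(Structurally, Γ here is isomorphic to the symmetric group S_3.)

g_4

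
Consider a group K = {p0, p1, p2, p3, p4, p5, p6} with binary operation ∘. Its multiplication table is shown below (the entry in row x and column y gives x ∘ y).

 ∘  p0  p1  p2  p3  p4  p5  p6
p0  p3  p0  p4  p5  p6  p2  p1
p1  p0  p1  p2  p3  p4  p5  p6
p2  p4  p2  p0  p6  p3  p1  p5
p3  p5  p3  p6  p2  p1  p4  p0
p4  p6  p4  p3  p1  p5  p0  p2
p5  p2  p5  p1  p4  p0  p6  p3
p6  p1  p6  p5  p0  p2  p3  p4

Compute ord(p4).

The identity element is p1 (its row matches the header).
p4^1 = p4
p4^2 = p4 ∘ p4 = p5
p4^3 = p5 ∘ p4 = p0
p4^4 = p0 ∘ p4 = p6
p4^5 = p6 ∘ p4 = p2
p4^6 = p2 ∘ p4 = p3
p4^7 = p3 ∘ p4 = p1
The first power of p4 equal to the identity is p4^7, so ord(p4) = 7.

7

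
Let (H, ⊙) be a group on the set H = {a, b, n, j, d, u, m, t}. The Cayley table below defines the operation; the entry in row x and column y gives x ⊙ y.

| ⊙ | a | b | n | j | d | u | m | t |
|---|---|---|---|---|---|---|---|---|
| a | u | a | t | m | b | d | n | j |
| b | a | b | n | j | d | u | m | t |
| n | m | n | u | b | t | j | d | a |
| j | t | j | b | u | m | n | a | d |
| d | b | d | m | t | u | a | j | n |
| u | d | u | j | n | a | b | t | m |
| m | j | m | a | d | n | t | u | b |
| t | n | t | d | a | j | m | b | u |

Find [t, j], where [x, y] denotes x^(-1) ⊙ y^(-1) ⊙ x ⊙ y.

u

Identity is b; from the table t^(-1) = m and j^(-1) = n.
m ⊙ n = a
a ⊙ t = j
j ⊙ j = u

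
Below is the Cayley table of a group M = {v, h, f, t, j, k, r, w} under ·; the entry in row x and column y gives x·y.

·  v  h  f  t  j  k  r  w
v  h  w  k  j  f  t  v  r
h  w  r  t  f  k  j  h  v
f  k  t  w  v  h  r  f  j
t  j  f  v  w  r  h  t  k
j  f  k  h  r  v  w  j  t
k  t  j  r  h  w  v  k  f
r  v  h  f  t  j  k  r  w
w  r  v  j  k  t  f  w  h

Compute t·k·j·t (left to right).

t·k = h
h·j = k
k·t = h
(Structurally, M here is isomorphic to the cyclic group Z_8.)

h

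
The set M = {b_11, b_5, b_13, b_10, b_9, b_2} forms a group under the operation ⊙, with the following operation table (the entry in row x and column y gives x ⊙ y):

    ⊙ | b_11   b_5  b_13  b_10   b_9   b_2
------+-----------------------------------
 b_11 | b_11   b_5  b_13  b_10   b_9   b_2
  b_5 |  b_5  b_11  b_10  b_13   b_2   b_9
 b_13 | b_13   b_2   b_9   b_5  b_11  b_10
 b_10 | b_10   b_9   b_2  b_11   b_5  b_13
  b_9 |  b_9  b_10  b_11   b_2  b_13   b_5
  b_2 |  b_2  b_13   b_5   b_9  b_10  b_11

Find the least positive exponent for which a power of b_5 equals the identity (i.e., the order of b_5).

2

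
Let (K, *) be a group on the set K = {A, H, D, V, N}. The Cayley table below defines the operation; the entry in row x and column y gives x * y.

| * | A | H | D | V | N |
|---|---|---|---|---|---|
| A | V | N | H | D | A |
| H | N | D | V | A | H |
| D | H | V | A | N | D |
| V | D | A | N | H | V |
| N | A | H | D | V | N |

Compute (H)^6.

H^1 = H
H^2 = H * H = D
H^3 = D * H = V
H^4 = V * H = A
H^5 = A * H = N
H^6 = N * H = H

H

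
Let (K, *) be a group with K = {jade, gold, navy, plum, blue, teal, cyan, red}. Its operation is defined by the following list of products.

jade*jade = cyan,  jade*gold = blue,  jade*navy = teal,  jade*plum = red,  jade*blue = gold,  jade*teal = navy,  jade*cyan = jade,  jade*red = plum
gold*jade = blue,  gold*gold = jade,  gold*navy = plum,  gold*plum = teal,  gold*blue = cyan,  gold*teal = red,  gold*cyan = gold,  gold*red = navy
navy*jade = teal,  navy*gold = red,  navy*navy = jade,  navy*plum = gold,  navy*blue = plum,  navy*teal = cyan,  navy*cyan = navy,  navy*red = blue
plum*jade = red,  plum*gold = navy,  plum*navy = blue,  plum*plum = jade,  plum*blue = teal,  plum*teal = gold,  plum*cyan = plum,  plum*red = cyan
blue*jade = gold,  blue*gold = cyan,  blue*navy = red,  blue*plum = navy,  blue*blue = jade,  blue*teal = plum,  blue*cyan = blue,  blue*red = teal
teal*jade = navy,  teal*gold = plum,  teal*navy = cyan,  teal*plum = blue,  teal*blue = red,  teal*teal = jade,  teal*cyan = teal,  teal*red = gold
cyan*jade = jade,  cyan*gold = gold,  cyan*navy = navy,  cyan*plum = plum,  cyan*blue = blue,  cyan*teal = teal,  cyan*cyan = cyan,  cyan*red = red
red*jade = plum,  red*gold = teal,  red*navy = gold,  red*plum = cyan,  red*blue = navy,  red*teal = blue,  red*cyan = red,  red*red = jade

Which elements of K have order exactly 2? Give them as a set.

{jade}

Identity is cyan. Compute the order of each non-identity element by repeated multiplication:
  jade: jade → cyan  (order 2)
  gold: gold → jade → blue → cyan  (order 4)
  navy: navy → jade → teal → cyan  (order 4)
  plum: plum → jade → red → cyan  (order 4)
  blue: blue → jade → gold → cyan  (order 4)
  teal: teal → jade → navy → cyan  (order 4)
  red: red → jade → plum → cyan  (order 4)
Elements of order 2: {jade}.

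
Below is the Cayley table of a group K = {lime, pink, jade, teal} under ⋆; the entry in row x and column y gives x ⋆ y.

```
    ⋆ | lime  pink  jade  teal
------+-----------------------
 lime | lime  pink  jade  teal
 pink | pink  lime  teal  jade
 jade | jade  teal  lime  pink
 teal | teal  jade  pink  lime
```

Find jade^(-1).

jade

First locate the identity: row lime matches the header, so lime is the identity.
Scan row jade for lime: jade ⋆ jade = lime. Hence jade^(-1) = jade.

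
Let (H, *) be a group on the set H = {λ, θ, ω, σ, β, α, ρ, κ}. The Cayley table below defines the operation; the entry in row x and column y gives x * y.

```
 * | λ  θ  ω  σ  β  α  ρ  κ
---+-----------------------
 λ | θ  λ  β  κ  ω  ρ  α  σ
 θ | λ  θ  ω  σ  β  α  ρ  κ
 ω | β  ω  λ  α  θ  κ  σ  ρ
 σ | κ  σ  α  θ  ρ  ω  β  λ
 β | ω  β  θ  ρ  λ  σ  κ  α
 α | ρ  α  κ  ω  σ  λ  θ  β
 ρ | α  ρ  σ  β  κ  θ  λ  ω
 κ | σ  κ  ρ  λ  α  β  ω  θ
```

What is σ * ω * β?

σ

σ * ω = α
α * β = σ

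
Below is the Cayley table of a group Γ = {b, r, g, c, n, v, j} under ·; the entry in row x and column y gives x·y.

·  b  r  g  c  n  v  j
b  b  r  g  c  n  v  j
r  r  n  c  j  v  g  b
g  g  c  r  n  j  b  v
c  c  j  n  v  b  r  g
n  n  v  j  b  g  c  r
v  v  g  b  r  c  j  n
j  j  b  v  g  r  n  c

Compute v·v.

j

Read row v, column v: v·v = j.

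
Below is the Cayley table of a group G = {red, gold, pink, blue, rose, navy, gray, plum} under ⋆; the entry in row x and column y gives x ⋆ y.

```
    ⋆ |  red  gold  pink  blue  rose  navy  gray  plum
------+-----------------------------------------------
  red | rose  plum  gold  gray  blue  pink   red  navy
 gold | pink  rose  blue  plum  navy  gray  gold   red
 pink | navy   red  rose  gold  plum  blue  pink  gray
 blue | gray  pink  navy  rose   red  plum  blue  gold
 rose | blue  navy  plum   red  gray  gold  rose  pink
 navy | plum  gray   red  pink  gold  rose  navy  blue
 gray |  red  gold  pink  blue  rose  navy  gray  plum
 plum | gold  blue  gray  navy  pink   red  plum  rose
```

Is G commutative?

No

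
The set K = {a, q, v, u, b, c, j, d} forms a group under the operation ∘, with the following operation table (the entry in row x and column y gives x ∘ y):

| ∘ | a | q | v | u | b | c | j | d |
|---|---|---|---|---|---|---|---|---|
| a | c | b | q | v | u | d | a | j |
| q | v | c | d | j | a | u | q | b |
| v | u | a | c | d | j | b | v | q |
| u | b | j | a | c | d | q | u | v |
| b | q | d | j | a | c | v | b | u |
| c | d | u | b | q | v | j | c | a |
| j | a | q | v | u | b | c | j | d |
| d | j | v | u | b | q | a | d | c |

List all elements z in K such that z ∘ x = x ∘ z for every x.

{c, j}

An element z is central iff its row equals its column in the table.
For u: u ∘ a = b ≠ v = a ∘ u, so u ∉ Z.
Checking each element this way leaves Z(K) = {c, j}.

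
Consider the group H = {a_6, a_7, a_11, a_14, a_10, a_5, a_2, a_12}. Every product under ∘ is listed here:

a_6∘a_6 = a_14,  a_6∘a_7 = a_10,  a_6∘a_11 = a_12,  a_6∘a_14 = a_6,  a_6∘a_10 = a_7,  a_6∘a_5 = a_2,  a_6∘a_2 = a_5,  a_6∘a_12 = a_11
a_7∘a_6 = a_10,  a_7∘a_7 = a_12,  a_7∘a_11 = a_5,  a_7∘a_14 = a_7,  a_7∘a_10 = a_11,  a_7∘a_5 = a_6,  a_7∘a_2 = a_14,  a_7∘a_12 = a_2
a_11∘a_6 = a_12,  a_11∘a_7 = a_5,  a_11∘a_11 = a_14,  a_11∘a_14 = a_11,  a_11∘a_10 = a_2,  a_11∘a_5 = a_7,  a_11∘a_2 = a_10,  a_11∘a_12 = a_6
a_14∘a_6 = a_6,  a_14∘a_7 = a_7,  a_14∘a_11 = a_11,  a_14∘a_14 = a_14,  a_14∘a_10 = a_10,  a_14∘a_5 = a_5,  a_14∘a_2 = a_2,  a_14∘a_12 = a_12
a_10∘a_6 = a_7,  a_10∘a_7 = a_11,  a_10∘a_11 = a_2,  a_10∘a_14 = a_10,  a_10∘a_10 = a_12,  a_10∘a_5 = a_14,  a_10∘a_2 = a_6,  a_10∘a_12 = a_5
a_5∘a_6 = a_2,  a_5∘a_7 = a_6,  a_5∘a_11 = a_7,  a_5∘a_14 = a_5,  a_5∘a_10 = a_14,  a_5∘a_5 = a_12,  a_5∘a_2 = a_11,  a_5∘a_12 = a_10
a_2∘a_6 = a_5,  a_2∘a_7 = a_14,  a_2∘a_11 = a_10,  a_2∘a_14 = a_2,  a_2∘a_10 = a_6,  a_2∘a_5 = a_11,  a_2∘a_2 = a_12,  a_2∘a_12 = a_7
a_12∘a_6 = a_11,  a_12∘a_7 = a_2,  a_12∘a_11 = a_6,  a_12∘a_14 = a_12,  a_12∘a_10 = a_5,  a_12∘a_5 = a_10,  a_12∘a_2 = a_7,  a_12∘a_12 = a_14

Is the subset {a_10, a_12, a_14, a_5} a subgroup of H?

Yes

{a_10, a_12, a_14, a_5} contains the identity a_14.
Checking products: every product of two elements of {a_10, a_12, a_14, a_5} (read from the table) lies in {a_10, a_12, a_14, a_5}, so the set is closed.
In a finite group, a nonempty closed subset is a subgroup. So {a_10, a_12, a_14, a_5} ≤ H.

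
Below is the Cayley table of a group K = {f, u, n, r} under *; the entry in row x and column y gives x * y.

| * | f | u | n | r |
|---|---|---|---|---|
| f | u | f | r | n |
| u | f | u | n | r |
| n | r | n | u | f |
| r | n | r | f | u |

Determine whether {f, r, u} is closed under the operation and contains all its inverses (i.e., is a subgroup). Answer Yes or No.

r * f = n, which is not in {f, r, u}.
The subset is not closed under *, so it is not a subgroup.

No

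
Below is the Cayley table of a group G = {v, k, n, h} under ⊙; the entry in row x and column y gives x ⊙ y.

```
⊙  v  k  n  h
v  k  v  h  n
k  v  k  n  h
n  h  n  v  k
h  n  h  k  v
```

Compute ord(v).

The identity element is k (its row matches the header).
v^1 = v
v^2 = v ⊙ v = k
The first power of v equal to the identity is v^2, so ord(v) = 2.

2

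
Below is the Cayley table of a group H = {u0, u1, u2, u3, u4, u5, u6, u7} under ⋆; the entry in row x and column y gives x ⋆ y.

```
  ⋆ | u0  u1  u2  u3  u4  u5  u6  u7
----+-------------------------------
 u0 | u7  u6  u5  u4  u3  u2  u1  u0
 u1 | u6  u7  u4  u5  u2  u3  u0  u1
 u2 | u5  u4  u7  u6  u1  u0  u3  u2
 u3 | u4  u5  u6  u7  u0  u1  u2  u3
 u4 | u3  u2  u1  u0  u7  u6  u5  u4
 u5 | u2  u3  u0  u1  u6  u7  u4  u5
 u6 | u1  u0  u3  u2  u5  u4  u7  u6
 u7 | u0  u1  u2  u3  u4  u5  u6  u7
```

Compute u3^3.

u3^1 = u3
u3^2 = u3 ⋆ u3 = u7
u3^3 = u7 ⋆ u3 = u3

u3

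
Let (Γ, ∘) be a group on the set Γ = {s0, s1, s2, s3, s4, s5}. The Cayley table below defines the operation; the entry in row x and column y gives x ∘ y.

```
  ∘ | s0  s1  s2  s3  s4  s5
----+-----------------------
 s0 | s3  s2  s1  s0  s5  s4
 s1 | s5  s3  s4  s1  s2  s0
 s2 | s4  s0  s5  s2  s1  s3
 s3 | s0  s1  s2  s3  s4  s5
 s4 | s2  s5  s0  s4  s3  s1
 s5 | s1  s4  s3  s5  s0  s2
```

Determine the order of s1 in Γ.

The identity element is s3 (its row matches the header).
s1^1 = s1
s1^2 = s1 ∘ s1 = s3
The first power of s1 equal to the identity is s1^2, so ord(s1) = 2.

2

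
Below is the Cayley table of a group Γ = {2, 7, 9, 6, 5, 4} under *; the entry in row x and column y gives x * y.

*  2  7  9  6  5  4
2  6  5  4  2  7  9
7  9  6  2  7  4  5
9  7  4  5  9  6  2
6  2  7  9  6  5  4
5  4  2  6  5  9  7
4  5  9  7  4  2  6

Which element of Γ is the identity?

The identity e satisfies e * x = x for all x, so its row in the table reproduces the column headers.
Row 6 reads: 2, 7, 9, 6, 5, 4 — exactly the header order. So 6 is the identity.

6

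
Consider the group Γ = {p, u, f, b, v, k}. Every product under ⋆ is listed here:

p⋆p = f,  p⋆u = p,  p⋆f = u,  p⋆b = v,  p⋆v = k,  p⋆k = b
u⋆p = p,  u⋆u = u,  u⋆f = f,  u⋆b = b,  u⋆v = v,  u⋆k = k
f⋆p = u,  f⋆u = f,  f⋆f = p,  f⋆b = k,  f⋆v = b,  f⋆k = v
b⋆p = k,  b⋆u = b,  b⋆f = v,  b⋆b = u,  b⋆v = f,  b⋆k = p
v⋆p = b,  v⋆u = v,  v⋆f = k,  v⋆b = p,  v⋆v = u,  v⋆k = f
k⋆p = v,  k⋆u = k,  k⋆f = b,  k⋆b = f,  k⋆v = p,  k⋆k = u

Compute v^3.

v

v^1 = v
v^2 = v ⋆ v = u
v^3 = u ⋆ v = v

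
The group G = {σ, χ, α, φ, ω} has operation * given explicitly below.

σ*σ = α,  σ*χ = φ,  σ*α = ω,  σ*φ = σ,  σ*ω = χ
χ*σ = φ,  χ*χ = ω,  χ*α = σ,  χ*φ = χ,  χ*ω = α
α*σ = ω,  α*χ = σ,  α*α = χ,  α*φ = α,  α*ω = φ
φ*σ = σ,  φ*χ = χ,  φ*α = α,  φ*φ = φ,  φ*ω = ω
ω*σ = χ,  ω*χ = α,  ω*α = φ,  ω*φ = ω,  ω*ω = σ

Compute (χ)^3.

α

χ^1 = χ
χ^2 = χ * χ = ω
χ^3 = ω * χ = α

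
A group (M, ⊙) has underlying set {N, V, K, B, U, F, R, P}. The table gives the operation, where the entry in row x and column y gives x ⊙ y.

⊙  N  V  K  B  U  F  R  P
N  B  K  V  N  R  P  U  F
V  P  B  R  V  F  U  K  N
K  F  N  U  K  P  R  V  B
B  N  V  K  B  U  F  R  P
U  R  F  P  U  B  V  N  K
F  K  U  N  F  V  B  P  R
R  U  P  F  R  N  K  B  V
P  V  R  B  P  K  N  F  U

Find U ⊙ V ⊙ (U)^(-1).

The identity is B. In row U, the entry B sits in column U, so U^(-1) = U.
U ⊙ V = F
F ⊙ U = V

V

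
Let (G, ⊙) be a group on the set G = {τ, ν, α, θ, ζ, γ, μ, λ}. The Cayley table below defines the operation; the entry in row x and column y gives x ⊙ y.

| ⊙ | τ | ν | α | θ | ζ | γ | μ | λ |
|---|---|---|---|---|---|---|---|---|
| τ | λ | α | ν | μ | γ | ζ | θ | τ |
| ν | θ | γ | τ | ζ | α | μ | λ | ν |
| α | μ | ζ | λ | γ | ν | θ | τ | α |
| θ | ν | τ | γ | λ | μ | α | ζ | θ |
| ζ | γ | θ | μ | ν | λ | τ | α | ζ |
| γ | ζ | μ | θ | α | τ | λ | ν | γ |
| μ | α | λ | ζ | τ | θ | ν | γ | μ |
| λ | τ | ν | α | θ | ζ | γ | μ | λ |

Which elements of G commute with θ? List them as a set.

Compare row θ with column θ entry by entry.
α ⊙ θ = γ = θ ⊙ α, so α commutes with θ.
ζ ⊙ θ = ν but θ ⊙ ζ = μ, so ζ does not.
Collecting the elements that commute with θ: C(θ) = {α, γ, θ, λ}.

{α, γ, θ, λ}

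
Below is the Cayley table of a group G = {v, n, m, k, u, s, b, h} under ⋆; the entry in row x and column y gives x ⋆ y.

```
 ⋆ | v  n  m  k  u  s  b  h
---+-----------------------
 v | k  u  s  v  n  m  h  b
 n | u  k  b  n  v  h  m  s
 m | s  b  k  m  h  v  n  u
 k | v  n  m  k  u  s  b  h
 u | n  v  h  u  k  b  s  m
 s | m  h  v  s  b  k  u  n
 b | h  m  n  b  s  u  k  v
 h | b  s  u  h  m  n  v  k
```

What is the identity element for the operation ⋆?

The identity e satisfies e ⋆ x = x for all x, so its row in the table reproduces the column headers.
Row k reads: v, n, m, k, u, s, b, h — exactly the header order. So k is the identity.

k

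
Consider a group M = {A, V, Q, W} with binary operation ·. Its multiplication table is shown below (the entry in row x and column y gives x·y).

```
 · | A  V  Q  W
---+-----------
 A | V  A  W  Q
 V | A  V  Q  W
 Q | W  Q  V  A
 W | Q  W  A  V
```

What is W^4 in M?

W^1 = W
W^2 = W·W = V
W^3 = V·W = W
W^4 = W·W = V

V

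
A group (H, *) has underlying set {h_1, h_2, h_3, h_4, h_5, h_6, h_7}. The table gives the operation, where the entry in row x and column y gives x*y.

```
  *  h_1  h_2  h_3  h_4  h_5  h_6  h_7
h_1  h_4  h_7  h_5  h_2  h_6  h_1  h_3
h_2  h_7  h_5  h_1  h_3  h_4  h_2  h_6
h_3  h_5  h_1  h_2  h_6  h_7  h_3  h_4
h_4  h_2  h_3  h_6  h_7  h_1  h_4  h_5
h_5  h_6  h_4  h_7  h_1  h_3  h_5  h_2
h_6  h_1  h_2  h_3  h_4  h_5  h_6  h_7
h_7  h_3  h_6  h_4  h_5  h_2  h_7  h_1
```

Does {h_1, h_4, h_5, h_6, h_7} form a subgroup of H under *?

No

h_5*h_5 = h_3, which is not in {h_1, h_4, h_5, h_6, h_7}.
The subset is not closed under *, so it is not a subgroup.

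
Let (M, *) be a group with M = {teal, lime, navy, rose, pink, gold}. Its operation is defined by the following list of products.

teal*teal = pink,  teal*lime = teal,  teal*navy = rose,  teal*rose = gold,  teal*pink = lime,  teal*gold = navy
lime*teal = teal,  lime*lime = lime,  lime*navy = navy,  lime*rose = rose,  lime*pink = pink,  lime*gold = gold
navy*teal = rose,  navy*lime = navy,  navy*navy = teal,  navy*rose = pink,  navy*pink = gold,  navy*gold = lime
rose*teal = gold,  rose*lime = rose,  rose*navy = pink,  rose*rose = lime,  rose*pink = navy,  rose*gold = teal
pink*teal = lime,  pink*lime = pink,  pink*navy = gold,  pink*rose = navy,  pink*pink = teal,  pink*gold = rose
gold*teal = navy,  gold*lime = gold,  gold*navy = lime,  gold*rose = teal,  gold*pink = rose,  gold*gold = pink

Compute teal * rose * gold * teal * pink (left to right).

teal * rose = gold
gold * gold = pink
pink * teal = lime
lime * pink = pink
(Structurally, M here is isomorphic to the cyclic group Z_6.)

pink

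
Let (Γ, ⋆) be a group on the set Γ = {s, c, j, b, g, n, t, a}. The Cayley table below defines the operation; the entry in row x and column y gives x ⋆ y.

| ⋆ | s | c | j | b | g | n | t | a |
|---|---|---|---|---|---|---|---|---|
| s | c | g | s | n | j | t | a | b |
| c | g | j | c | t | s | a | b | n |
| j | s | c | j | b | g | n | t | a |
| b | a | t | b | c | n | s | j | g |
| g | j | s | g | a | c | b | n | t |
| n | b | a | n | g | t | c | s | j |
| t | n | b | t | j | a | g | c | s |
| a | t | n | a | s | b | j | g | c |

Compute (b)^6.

c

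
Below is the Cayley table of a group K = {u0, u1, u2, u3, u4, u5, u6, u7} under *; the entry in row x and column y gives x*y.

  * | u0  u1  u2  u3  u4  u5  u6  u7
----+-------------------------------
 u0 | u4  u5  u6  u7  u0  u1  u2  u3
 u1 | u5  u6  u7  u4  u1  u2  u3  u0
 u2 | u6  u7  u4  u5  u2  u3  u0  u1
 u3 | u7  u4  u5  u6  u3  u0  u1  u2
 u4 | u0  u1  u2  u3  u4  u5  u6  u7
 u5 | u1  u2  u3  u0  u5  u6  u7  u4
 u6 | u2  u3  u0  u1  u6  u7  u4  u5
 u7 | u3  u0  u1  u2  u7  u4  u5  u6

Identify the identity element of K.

The identity e satisfies e*x = x for all x, so its row in the table reproduces the column headers.
Row u4 reads: u0, u1, u2, u3, u4, u5, u6, u7 — exactly the header order. So u4 is the identity.
(Structurally, K here is isomorphic to Z_2 x Z_4.)

u4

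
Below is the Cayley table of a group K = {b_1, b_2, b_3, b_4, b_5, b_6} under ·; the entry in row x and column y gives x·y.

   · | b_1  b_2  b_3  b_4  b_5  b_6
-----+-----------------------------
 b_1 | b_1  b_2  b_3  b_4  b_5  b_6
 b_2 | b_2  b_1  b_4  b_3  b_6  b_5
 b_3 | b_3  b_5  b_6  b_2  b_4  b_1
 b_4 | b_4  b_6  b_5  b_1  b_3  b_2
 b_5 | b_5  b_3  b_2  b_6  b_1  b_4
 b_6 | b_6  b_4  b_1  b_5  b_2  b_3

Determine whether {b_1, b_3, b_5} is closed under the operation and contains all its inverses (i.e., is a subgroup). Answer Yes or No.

b_3·b_3 = b_6, which is not in {b_1, b_3, b_5}.
The subset is not closed under ·, so it is not a subgroup.

No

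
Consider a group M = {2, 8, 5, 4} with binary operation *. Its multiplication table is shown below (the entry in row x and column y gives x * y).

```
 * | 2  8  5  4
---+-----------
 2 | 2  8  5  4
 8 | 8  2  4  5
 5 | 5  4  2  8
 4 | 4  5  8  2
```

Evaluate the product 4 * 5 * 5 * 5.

8

4 * 5 = 8
8 * 5 = 4
4 * 5 = 8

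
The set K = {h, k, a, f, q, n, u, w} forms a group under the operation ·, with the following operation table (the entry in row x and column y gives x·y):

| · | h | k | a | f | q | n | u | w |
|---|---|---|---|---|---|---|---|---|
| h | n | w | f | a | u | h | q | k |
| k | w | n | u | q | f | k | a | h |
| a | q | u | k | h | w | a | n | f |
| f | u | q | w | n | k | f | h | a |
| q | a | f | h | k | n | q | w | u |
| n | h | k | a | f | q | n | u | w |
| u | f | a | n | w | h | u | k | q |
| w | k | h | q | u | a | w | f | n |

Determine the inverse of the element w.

w

First locate the identity: row n matches the header, so n is the identity.
Scan row w for n: w·w = n. Hence w^(-1) = w.
(Structurally, K here is isomorphic to the dihedral group D_4.)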